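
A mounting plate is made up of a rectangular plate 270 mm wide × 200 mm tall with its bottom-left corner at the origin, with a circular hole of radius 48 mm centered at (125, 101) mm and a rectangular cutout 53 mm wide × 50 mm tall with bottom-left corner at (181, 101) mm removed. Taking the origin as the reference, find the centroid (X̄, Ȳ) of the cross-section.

X̄ = 132.29 mm, Ȳ = 98.27 mm

Part | A | x̄ᵢ | ȳᵢ | A·x̄ᵢ | A·ȳᵢ
plate | 54000.00 | 135.00 | 100.00 | 7290000.00 | 5400000.00
hole 1 | -7238.23 | 125.00 | 101.00 | -904778.68 | -731061.18
hole 2 | -2650.00 | 207.50 | 126.00 | -549875.00 | -333900.00
Σ | 44111.77 |  |  | 5835346.32 | 4335038.82
X̄ = 5835346.32 / 44111.77 = 132.29 mm
Ȳ = 4335038.82 / 44111.77 = 98.27 mm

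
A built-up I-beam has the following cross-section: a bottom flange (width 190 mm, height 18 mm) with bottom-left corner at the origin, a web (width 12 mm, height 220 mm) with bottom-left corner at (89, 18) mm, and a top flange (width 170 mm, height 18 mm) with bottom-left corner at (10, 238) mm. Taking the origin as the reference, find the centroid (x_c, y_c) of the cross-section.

x_c = 95.00 mm, y_c = 123.30 mm

Part | A | x̄ᵢ | ȳᵢ | A·x̄ᵢ | A·ȳᵢ
bottom flange | 3420.00 | 95.00 | 9.00 | 324900.00 | 30780.00
web | 2640.00 | 95.00 | 128.00 | 250800.00 | 337920.00
top flange | 3060.00 | 95.00 | 247.00 | 290700.00 | 755820.00
Σ | 9120.00 |  |  | 866400.00 | 1124520.00
x_c = 866400.00 / 9120.00 = 95.00 mm
y_c = 1124520.00 / 9120.00 = 123.30 mm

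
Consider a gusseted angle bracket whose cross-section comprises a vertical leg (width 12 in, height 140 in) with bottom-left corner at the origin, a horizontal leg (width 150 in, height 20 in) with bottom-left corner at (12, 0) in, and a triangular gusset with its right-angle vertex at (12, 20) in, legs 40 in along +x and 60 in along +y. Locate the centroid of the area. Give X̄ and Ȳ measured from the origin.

X̄ = 51.27 in, Ȳ = 33.27 in

vertical leg: A = 12 × 140 = 1680.00, centroid at (6.00, 70.00).
horizontal leg: A = 150 × 20 = 3000.00, centroid at (87.00, 10.00).
gusset: A = ½·40·60 = 1200.00, centroid at (25.33, 40.00).
ΣA = 5880.00 in²
ΣAX̄ = (1680.00)(6.00) + (3000.00)(87.00) + (1200.00)(25.33) = 301480.00 in³
ΣAȲ = (1680.00)(70.00) + (3000.00)(10.00) + (1200.00)(40.00) = 195600.00 in³
X̄ = 301480.00 / 5880.00 = 51.27 in
Ȳ = 195600.00 / 5880.00 = 33.27 in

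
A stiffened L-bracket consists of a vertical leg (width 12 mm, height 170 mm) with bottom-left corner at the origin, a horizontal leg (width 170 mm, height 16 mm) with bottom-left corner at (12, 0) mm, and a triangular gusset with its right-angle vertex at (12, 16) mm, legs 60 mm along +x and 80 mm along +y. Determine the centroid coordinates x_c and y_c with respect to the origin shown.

x_c = 49.28 mm, y_c = 41.56 mm

Part | A | x̄ᵢ | ȳᵢ | A·x̄ᵢ | A·ȳᵢ
vertical leg | 2040.00 | 6.00 | 85.00 | 12240.00 | 173400.00
horizontal leg | 2720.00 | 97.00 | 8.00 | 263840.00 | 21760.00
gusset | 2400.00 | 32.00 | 42.67 | 76800.00 | 102400.00
Σ | 7160.00 |  |  | 352880.00 | 297560.00
x_c = 352880.00 / 7160.00 = 49.28 mm
y_c = 297560.00 / 7160.00 = 41.56 mm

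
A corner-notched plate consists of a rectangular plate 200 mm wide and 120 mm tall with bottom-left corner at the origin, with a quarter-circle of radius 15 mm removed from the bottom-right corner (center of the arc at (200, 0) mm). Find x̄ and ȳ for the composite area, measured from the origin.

Part | A | x̄ᵢ | ȳᵢ | A·x̄ᵢ | A·ȳᵢ
plate | 24000.00 | 100.00 | 60.00 | 2400000.00 | 1440000.00
removed quarter-circle | -176.71 | 193.63 | 6.37 | -34217.92 | -1125.00
Σ | 23823.29 |  |  | 2365782.08 | 1438875.00
x̄ = 2365782.08 / 23823.29 = 99.31 mm
ȳ = 1438875.00 / 23823.29 = 60.40 mm

x̄ = 99.31 mm, ȳ = 60.40 mm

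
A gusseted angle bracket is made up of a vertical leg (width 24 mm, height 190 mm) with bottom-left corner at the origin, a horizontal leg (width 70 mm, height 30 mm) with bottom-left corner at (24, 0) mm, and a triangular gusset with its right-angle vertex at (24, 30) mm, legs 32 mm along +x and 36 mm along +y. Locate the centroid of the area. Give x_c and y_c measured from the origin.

x_c = 27.44 mm, y_c = 67.56 mm

Part | A | x̄ᵢ | ȳᵢ | A·x̄ᵢ | A·ȳᵢ
vertical leg | 4560.00 | 12.00 | 95.00 | 54720.00 | 433200.00
horizontal leg | 2100.00 | 59.00 | 15.00 | 123900.00 | 31500.00
gusset | 576.00 | 34.67 | 42.00 | 19968.00 | 24192.00
Σ | 7236.00 |  |  | 198588.00 | 488892.00
x_c = 198588.00 / 7236.00 = 27.44 mm
y_c = 488892.00 / 7236.00 = 67.56 mm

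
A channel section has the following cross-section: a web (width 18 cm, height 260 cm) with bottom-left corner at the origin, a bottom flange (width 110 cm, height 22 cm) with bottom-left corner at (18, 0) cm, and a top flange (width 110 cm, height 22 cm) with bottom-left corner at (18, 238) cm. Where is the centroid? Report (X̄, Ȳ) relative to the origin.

Part | A | x̄ᵢ | ȳᵢ | A·x̄ᵢ | A·ȳᵢ
web | 4680.00 | 9.00 | 130.00 | 42120.00 | 608400.00
bottom flange | 2420.00 | 73.00 | 11.00 | 176660.00 | 26620.00
top flange | 2420.00 | 73.00 | 249.00 | 176660.00 | 602580.00
Σ | 9520.00 |  |  | 395440.00 | 1237600.00
X̄ = 395440.00 / 9520.00 = 41.54 cm
Ȳ = 1237600.00 / 9520.00 = 130.00 cm

X̄ = 41.54 cm, Ȳ = 130.00 cm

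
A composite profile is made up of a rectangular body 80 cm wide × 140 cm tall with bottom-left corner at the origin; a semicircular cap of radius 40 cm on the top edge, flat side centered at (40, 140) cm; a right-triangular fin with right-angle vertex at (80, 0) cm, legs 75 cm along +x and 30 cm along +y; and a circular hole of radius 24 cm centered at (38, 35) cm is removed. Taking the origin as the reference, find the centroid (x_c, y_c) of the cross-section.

x_c = 45.89 cm, y_c = 86.46 cm

rectangular body: A = 80 × 140 = 11200.00, centroid at (40.00, 70.00).
semicircular top: A = ½π·40² = 2513.27, centroid at (40.00, 156.98).
triangular fin: A = ½·75·30 = 1125.00, centroid at (105.00, 10.00).
hole: A = −π·24² = -1809.56, centroid at (38.00, 35.00).
ΣA = 13028.72 cm²
ΣAx_c = (11200.00)(40.00) + (2513.27)(40.00) + (1125.00)(105.00) + (-1809.56)(38.00) = 597892.78 cm³
ΣAy_c = (11200.00)(70.00) + (2513.27)(156.98) + (1125.00)(10.00) + (-1809.56)(35.00) = 1126440.54 cm³
x_c = 597892.78 / 13028.72 = 45.89 cm
y_c = 1126440.54 / 13028.72 = 86.46 cm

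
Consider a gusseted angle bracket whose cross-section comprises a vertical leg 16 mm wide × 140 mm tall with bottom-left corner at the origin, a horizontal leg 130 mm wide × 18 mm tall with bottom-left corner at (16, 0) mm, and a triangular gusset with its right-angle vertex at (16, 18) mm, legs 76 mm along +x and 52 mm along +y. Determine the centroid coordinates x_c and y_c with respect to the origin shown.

vertical leg: A = 16 × 140 = 2240.00, centroid at (8.00, 70.00).
horizontal leg: A = 130 × 18 = 2340.00, centroid at (81.00, 9.00).
gusset: A = ½·76·52 = 1976.00, centroid at (41.33, 35.33).
ΣA = 6556.00 mm², ΣAx_c = 289134.67 mm³, ΣAy_c = 247678.67 mm³.
x_c = 289134.67/6556.00 = 44.10 mm; y_c = 247678.67/6556.00 = 37.78 mm.

x_c = 44.10 mm, y_c = 37.78 mm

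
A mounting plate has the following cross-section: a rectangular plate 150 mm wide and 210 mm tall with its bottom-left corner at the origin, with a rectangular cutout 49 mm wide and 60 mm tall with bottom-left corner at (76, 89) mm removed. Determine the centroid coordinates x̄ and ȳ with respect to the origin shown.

plate: A = 150 × 210 = 31500.00, centroid at (75.00, 105.00).
hole: A = −(49 × 60) = -2940.00, centroid at (100.50, 119.00).
ΣA = 28560.00 mm², ΣAx̄ = 2067030.00 mm³, ΣAȳ = 2957640.00 mm³.
x̄ = 2067030.00/28560.00 = 72.38 mm; ȳ = 2957640.00/28560.00 = 103.56 mm.

x̄ = 72.38 mm, ȳ = 103.56 mm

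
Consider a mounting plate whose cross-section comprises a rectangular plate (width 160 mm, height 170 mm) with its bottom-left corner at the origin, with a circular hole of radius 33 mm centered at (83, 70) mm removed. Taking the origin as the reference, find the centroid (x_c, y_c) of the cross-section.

plate: A = 160 × 170 = 27200.00, centroid at (80.00, 85.00).
hole: A = −π·33² = -3421.19, centroid at (83.00, 70.00).
ΣA = 23778.81 mm², ΣAx_c = 1892040.86 mm³, ΣAy_c = 2072516.39 mm³.
x_c = 1892040.86/23778.81 = 79.57 mm; y_c = 2072516.39/23778.81 = 87.16 mm.

x_c = 79.57 mm, y_c = 87.16 mm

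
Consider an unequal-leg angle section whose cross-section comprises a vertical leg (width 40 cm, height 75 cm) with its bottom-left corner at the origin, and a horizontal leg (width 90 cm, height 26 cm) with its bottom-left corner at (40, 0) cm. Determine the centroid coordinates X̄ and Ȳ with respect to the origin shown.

X̄ = 48.48 cm, Ȳ = 26.76 cm

vertical leg: A = 40 × 75 = 3000.00, centroid at (20.00, 37.50).
horizontal leg: A = 90 × 26 = 2340.00, centroid at (85.00, 13.00).
ΣA = 5340.00 cm²
ΣAX̄ = (3000.00)(20.00) + (2340.00)(85.00) = 258900.00 cm³
ΣAȲ = (3000.00)(37.50) + (2340.00)(13.00) = 142920.00 cm³
X̄ = 258900.00 / 5340.00 = 48.48 cm
Ȳ = 142920.00 / 5340.00 = 26.76 cm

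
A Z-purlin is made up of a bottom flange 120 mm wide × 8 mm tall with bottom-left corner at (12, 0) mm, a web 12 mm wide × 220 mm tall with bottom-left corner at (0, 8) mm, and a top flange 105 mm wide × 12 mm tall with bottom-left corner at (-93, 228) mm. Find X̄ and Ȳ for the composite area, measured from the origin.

X̄ = 6.98 mm, Ȳ = 125.56 mm

bottom flange: A = 120 × 8 = 960.00, centroid at (72.00, 4.00).
web: A = 12 × 220 = 2640.00, centroid at (6.00, 118.00).
top flange: A = 105 × 12 = 1260.00, centroid at (-40.50, 234.00).
ΣA = 4860.00 mm², ΣAX̄ = 33930.00 mm³, ΣAȲ = 610200.00 mm³.
X̄ = 33930.00/4860.00 = 6.98 mm; Ȳ = 610200.00/4860.00 = 125.56 mm.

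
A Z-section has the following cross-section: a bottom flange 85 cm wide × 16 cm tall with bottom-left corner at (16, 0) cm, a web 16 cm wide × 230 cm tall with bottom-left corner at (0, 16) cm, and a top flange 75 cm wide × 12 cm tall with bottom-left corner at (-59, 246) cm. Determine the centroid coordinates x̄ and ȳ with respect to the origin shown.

bottom flange: A = 85 × 16 = 1360.00, centroid at (58.50, 8.00).
web: A = 16 × 230 = 3680.00, centroid at (8.00, 131.00).
top flange: A = 75 × 12 = 900.00, centroid at (-21.50, 252.00).
ΣA = 5940.00 cm², ΣAx̄ = 89650.00 cm³, ΣAȳ = 719760.00 cm³.
x̄ = 89650.00/5940.00 = 15.09 cm; ȳ = 719760.00/5940.00 = 121.17 cm.

x̄ = 15.09 cm, ȳ = 121.17 cm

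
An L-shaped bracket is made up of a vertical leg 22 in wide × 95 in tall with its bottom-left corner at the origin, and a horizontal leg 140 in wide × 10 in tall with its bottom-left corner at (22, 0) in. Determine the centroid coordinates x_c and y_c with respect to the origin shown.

vertical leg: A = 22 × 95 = 2090.00, centroid at (11.00, 47.50).
horizontal leg: A = 140 × 10 = 1400.00, centroid at (92.00, 5.00).
ΣA = 3490.00 in², ΣAx_c = 151790.00 in³, ΣAy_c = 106275.00 in³.
x_c = 151790.00/3490.00 = 43.49 in; y_c = 106275.00/3490.00 = 30.45 in.

x_c = 43.49 in, y_c = 30.45 in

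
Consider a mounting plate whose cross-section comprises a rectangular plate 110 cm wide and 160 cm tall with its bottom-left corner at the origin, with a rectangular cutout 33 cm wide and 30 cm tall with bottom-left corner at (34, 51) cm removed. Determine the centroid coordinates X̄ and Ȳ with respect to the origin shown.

X̄ = 55.27 cm, Ȳ = 80.83 cm

plate: A = 110 × 160 = 17600.00, centroid at (55.00, 80.00).
hole: A = −(33 × 30) = -990.00, centroid at (50.50, 66.00).
ΣA = 16610.00 cm²
ΣAX̄ = (17600.00)(55.00) + (-990.00)(50.50) = 918005.00 cm³
ΣAȲ = (17600.00)(80.00) + (-990.00)(66.00) = 1342660.00 cm³
X̄ = 918005.00 / 16610.00 = 55.27 cm
Ȳ = 1342660.00 / 16610.00 = 80.83 cm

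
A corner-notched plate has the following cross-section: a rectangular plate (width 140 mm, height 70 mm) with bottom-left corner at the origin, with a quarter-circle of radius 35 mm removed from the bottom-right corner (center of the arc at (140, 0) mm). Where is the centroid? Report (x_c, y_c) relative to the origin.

plate: A = 140 × 70 = 9800.00, centroid at (70.00, 35.00).
removed quarter-circle: A = −¼π·35² = -962.11, centroid at (125.15, 14.85).
ΣA = 8837.89 mm², ΣAx_c = 565595.88 mm³, ΣAy_c = 328708.33 mm³.
x_c = 565595.88/8837.89 = 64.00 mm; y_c = 328708.33/8837.89 = 37.19 mm.

x_c = 64.00 mm, y_c = 37.19 mm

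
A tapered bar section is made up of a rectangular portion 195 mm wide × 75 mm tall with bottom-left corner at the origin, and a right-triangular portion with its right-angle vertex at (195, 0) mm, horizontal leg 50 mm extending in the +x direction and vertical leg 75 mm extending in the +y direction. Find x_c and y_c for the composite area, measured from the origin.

x_c = 110.47 mm, y_c = 36.08 mm

Part | A | x̄ᵢ | ȳᵢ | A·x̄ᵢ | A·ȳᵢ
rectangular portion | 14625.00 | 97.50 | 37.50 | 1425937.50 | 548437.50
triangular portion | 1875.00 | 211.67 | 25.00 | 396875.00 | 46875.00
Σ | 16500.00 |  |  | 1822812.50 | 595312.50
x_c = 1822812.50 / 16500.00 = 110.47 mm
y_c = 595312.50 / 16500.00 = 36.08 mm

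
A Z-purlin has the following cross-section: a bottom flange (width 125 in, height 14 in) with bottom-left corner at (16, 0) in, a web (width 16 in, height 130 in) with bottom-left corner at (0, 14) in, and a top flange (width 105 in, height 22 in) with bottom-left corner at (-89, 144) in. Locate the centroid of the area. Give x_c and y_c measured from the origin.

x_c = 11.35 in, y_c = 87.07 in

bottom flange: A = 125 × 14 = 1750.00, centroid at (78.50, 7.00).
web: A = 16 × 130 = 2080.00, centroid at (8.00, 79.00).
top flange: A = 105 × 22 = 2310.00, centroid at (-36.50, 155.00).
ΣA = 6140.00 in², ΣAx_c = 69700.00 in³, ΣAy_c = 534620.00 in³.
x_c = 69700.00/6140.00 = 11.35 in; y_c = 534620.00/6140.00 = 87.07 in.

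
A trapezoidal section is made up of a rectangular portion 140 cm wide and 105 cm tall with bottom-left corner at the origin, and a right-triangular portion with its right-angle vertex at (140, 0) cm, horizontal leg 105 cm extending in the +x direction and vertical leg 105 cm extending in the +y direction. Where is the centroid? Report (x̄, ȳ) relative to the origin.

Part | A | x̄ᵢ | ȳᵢ | A·x̄ᵢ | A·ȳᵢ
rectangular portion | 14700.00 | 70.00 | 52.50 | 1029000.00 | 771750.00
triangular portion | 5512.50 | 175.00 | 35.00 | 964687.50 | 192937.50
Σ | 20212.50 |  |  | 1993687.50 | 964687.50
x̄ = 1993687.50 / 20212.50 = 98.64 cm
ȳ = 964687.50 / 20212.50 = 47.73 cm

x̄ = 98.64 cm, ȳ = 47.73 cm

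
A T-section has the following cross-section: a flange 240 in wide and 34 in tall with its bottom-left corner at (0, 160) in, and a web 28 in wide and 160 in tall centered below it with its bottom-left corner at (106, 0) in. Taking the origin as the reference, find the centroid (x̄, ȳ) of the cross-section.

Part | A | x̄ᵢ | ȳᵢ | A·x̄ᵢ | A·ȳᵢ
web | 4480.00 | 120.00 | 80.00 | 537600.00 | 358400.00
flange | 8160.00 | 120.00 | 177.00 | 979200.00 | 1444320.00
Σ | 12640.00 |  |  | 1516800.00 | 1802720.00
x̄ = 1516800.00 / 12640.00 = 120.00 in
ȳ = 1802720.00 / 12640.00 = 142.62 in

x̄ = 120.00 in, ȳ = 142.62 in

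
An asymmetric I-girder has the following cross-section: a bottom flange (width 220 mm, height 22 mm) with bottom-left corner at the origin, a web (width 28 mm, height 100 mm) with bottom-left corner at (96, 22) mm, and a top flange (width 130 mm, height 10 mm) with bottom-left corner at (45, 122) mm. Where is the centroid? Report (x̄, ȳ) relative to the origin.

x̄ = 110.00 mm, ȳ = 46.97 mm

Part | A | x̄ᵢ | ȳᵢ | A·x̄ᵢ | A·ȳᵢ
bottom flange | 4840.00 | 110.00 | 11.00 | 532400.00 | 53240.00
web | 2800.00 | 110.00 | 72.00 | 308000.00 | 201600.00
top flange | 1300.00 | 110.00 | 127.00 | 143000.00 | 165100.00
Σ | 8940.00 |  |  | 983400.00 | 419940.00
x̄ = 983400.00 / 8940.00 = 110.00 mm
ȳ = 419940.00 / 8940.00 = 46.97 mm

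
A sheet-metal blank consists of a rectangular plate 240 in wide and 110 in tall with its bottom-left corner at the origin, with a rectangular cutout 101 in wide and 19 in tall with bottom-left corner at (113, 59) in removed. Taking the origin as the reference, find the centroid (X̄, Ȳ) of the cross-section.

X̄ = 116.59 in, Ȳ = 53.94 in

plate: A = 240 × 110 = 26400.00, centroid at (120.00, 55.00).
hole: A = −(101 × 19) = -1919.00, centroid at (163.50, 68.50).
ΣA = 24481.00 in², ΣAX̄ = 2854243.50 in³, ΣAȲ = 1320548.50 in³.
X̄ = 2854243.50/24481.00 = 116.59 in; Ȳ = 1320548.50/24481.00 = 53.94 in.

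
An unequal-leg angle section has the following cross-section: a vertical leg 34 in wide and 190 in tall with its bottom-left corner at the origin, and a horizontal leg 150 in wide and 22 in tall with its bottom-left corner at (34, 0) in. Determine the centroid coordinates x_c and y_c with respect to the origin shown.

Part | A | x̄ᵢ | ȳᵢ | A·x̄ᵢ | A·ȳᵢ
vertical leg | 6460.00 | 17.00 | 95.00 | 109820.00 | 613700.00
horizontal leg | 3300.00 | 109.00 | 11.00 | 359700.00 | 36300.00
Σ | 9760.00 |  |  | 469520.00 | 650000.00
x_c = 469520.00 / 9760.00 = 48.11 in
y_c = 650000.00 / 9760.00 = 66.60 in

x_c = 48.11 in, y_c = 66.60 in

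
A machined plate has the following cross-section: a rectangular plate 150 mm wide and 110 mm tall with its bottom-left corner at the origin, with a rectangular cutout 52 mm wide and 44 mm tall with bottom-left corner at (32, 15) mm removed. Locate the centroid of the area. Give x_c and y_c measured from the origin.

x_c = 77.74 mm, y_c = 57.90 mm

Part | A | x̄ᵢ | ȳᵢ | A·x̄ᵢ | A·ȳᵢ
plate | 16500.00 | 75.00 | 55.00 | 1237500.00 | 907500.00
hole | -2288.00 | 58.00 | 37.00 | -132704.00 | -84656.00
Σ | 14212.00 |  |  | 1104796.00 | 822844.00
x_c = 1104796.00 / 14212.00 = 77.74 mm
y_c = 822844.00 / 14212.00 = 57.90 mm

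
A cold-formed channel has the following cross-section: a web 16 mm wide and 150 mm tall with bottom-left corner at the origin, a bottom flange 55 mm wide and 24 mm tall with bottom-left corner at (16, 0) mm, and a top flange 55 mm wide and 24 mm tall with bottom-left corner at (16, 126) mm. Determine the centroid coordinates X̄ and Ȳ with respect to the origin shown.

web: A = 16 × 150 = 2400.00, centroid at (8.00, 75.00).
bottom flange: A = 55 × 24 = 1320.00, centroid at (43.50, 12.00).
top flange: A = 55 × 24 = 1320.00, centroid at (43.50, 138.00).
ΣA = 5040.00 mm², ΣAX̄ = 134040.00 mm³, ΣAȲ = 378000.00 mm³.
X̄ = 134040.00/5040.00 = 26.60 mm; Ȳ = 378000.00/5040.00 = 75.00 mm.

X̄ = 26.60 mm, Ȳ = 75.00 mm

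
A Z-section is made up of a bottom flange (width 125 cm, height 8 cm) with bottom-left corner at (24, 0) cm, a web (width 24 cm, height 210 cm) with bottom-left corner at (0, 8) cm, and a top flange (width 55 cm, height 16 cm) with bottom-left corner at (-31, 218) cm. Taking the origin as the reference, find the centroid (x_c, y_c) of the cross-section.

x_c = 20.79 cm, y_c = 111.62 cm

bottom flange: A = 125 × 8 = 1000.00, centroid at (86.50, 4.00).
web: A = 24 × 210 = 5040.00, centroid at (12.00, 113.00).
top flange: A = 55 × 16 = 880.00, centroid at (-3.50, 226.00).
ΣA = 6920.00 cm², ΣAx_c = 143900.00 cm³, ΣAy_c = 772400.00 cm³.
x_c = 143900.00/6920.00 = 20.79 cm; y_c = 772400.00/6920.00 = 111.62 cm.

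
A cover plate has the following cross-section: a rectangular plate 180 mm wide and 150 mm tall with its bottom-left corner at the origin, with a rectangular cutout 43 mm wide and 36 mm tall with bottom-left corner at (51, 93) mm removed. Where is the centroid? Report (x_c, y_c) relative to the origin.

plate: A = 180 × 150 = 27000.00, centroid at (90.00, 75.00).
hole: A = −(43 × 36) = -1548.00, centroid at (72.50, 111.00).
ΣA = 25452.00 mm², ΣAx_c = 2317770.00 mm³, ΣAy_c = 1853172.00 mm³.
x_c = 2317770.00/25452.00 = 91.06 mm; y_c = 1853172.00/25452.00 = 72.81 mm.

x_c = 91.06 mm, y_c = 72.81 mm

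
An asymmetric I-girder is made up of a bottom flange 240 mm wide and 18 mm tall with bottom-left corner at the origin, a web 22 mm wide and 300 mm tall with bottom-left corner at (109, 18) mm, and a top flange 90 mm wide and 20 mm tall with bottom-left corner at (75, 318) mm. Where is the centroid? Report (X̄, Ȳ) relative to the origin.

X̄ = 120.00 mm, Ȳ = 136.64 mm

bottom flange: A = 240 × 18 = 4320.00, centroid at (120.00, 9.00).
web: A = 22 × 300 = 6600.00, centroid at (120.00, 168.00).
top flange: A = 90 × 20 = 1800.00, centroid at (120.00, 328.00).
ΣA = 12720.00 mm²
ΣAX̄ = (4320.00)(120.00) + (6600.00)(120.00) + (1800.00)(120.00) = 1526400.00 mm³
ΣAȲ = (4320.00)(9.00) + (6600.00)(168.00) + (1800.00)(328.00) = 1738080.00 mm³
X̄ = 1526400.00 / 12720.00 = 120.00 mm
Ȳ = 1738080.00 / 12720.00 = 136.64 mm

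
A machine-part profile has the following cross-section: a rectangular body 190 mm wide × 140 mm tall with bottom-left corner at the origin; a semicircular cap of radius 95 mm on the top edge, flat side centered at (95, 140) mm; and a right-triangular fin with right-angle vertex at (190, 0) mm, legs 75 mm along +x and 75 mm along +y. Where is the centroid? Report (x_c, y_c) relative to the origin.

Part | A | x̄ᵢ | ȳᵢ | A·x̄ᵢ | A·ȳᵢ
rectangular body | 26600.00 | 95.00 | 70.00 | 2527000.00 | 1862000.00
semicircular top | 14176.44 | 95.00 | 180.32 | 1346761.50 | 2556284.49
triangular fin | 2812.50 | 215.00 | 25.00 | 604687.50 | 70312.50
Σ | 43588.94 |  |  | 4478449.00 | 4488596.99
x_c = 4478449.00 / 43588.94 = 102.74 mm
y_c = 4488596.99 / 43588.94 = 102.98 mm

x_c = 102.74 mm, y_c = 102.98 mm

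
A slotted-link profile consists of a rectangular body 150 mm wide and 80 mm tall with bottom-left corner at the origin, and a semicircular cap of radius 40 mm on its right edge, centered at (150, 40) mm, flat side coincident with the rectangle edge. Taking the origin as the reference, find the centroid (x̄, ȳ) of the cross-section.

rectangular body: A = 150 × 80 = 12000.00, centroid at (75.00, 40.00).
semicircular end: A = ½π·40² = 2513.27, centroid at (166.98, 40.00).
ΣA = 14513.27 mm², ΣAx̄ = 1319657.79 mm³, ΣAȳ = 580530.96 mm³.
x̄ = 1319657.79/14513.27 = 90.93 mm; ȳ = 580530.96/14513.27 = 40.00 mm.

x̄ = 90.93 mm, ȳ = 40.00 mm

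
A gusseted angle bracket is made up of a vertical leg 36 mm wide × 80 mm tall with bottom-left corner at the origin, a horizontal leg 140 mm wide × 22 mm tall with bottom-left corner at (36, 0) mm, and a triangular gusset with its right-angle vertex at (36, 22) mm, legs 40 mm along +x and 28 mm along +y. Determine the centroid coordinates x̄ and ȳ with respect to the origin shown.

x̄ = 62.26 mm, ȳ = 25.56 mm

Part | A | x̄ᵢ | ȳᵢ | A·x̄ᵢ | A·ȳᵢ
vertical leg | 2880.00 | 18.00 | 40.00 | 51840.00 | 115200.00
horizontal leg | 3080.00 | 106.00 | 11.00 | 326480.00 | 33880.00
gusset | 560.00 | 49.33 | 31.33 | 27626.67 | 17546.67
Σ | 6520.00 |  |  | 405946.67 | 166626.67
x̄ = 405946.67 / 6520.00 = 62.26 mm
ȳ = 166626.67 / 6520.00 = 25.56 mm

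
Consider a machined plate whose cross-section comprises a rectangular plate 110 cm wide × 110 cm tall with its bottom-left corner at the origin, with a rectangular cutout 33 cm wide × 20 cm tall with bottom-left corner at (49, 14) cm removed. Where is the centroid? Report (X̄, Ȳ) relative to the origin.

X̄ = 54.39 cm, Ȳ = 56.79 cm

plate: A = 110 × 110 = 12100.00, centroid at (55.00, 55.00).
hole: A = −(33 × 20) = -660.00, centroid at (65.50, 24.00).
ΣA = 11440.00 cm²
ΣAX̄ = (12100.00)(55.00) + (-660.00)(65.50) = 622270.00 cm³
ΣAȲ = (12100.00)(55.00) + (-660.00)(24.00) = 649660.00 cm³
X̄ = 622270.00 / 11440.00 = 54.39 cm
Ȳ = 649660.00 / 11440.00 = 56.79 cm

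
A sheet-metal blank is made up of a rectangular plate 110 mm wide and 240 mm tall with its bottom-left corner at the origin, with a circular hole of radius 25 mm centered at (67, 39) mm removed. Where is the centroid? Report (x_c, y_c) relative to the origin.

x_c = 54.04 mm, y_c = 126.51 mm

plate: A = 110 × 240 = 26400.00, centroid at (55.00, 120.00).
hole: A = −π·25² = -1963.50, centroid at (67.00, 39.00).
ΣA = 24436.50 mm², ΣAx_c = 1320445.81 mm³, ΣAy_c = 3091423.68 mm³.
x_c = 1320445.81/24436.50 = 54.04 mm; y_c = 3091423.68/24436.50 = 126.51 mm.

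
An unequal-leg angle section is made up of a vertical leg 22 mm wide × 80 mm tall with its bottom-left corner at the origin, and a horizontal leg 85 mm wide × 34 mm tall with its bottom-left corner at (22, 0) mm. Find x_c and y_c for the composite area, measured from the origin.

vertical leg: A = 22 × 80 = 1760.00, centroid at (11.00, 40.00).
horizontal leg: A = 85 × 34 = 2890.00, centroid at (64.50, 17.00).
ΣA = 4650.00 mm², ΣAx_c = 205765.00 mm³, ΣAy_c = 119530.00 mm³.
x_c = 205765.00/4650.00 = 44.25 mm; y_c = 119530.00/4650.00 = 25.71 mm.

x_c = 44.25 mm, y_c = 25.71 mm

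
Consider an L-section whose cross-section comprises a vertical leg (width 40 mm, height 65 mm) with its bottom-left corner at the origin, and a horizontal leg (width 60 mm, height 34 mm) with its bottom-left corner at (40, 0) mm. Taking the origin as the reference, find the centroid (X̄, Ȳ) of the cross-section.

vertical leg: A = 40 × 65 = 2600.00, centroid at (20.00, 32.50).
horizontal leg: A = 60 × 34 = 2040.00, centroid at (70.00, 17.00).
ΣA = 4640.00 mm²
ΣAX̄ = (2600.00)(20.00) + (2040.00)(70.00) = 194800.00 mm³
ΣAȲ = (2600.00)(32.50) + (2040.00)(17.00) = 119180.00 mm³
X̄ = 194800.00 / 4640.00 = 41.98 mm
Ȳ = 119180.00 / 4640.00 = 25.69 mm

X̄ = 41.98 mm, Ȳ = 25.69 mm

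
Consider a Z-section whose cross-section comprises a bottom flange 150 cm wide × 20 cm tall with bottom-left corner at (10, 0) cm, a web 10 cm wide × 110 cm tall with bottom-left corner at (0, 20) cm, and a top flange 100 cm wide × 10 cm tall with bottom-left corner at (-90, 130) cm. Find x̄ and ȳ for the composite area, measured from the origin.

bottom flange: A = 150 × 20 = 3000.00, centroid at (85.00, 10.00).
web: A = 10 × 110 = 1100.00, centroid at (5.00, 75.00).
top flange: A = 100 × 10 = 1000.00, centroid at (-40.00, 135.00).
ΣA = 5100.00 cm²
ΣAx̄ = (3000.00)(85.00) + (1100.00)(5.00) + (1000.00)(-40.00) = 220500.00 cm³
ΣAȳ = (3000.00)(10.00) + (1100.00)(75.00) + (1000.00)(135.00) = 247500.00 cm³
x̄ = 220500.00 / 5100.00 = 43.24 cm
ȳ = 247500.00 / 5100.00 = 48.53 cm

x̄ = 43.24 cm, ȳ = 48.53 cm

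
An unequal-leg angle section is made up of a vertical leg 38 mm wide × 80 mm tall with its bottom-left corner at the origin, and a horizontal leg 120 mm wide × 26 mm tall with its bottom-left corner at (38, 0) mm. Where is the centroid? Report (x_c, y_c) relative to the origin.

vertical leg: A = 38 × 80 = 3040.00, centroid at (19.00, 40.00).
horizontal leg: A = 120 × 26 = 3120.00, centroid at (98.00, 13.00).
ΣA = 6160.00 mm²
ΣAx_c = (3040.00)(19.00) + (3120.00)(98.00) = 363520.00 mm³
ΣAy_c = (3040.00)(40.00) + (3120.00)(13.00) = 162160.00 mm³
x_c = 363520.00 / 6160.00 = 59.01 mm
y_c = 162160.00 / 6160.00 = 26.32 mm

x_c = 59.01 mm, y_c = 26.32 mm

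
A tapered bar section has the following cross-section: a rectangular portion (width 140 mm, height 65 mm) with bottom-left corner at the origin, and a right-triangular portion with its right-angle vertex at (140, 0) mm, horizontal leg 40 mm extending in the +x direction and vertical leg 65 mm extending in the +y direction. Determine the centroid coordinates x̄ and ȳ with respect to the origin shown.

rectangular portion: A = 140 × 65 = 9100.00, centroid at (70.00, 32.50).
triangular portion: A = ½·40·65 = 1300.00, centroid at (153.33, 21.67).
ΣA = 10400.00 mm², ΣAx̄ = 836333.33 mm³, ΣAȳ = 323916.67 mm³.
x̄ = 836333.33/10400.00 = 80.42 mm; ȳ = 323916.67/10400.00 = 31.15 mm.

x̄ = 80.42 mm, ȳ = 31.15 mm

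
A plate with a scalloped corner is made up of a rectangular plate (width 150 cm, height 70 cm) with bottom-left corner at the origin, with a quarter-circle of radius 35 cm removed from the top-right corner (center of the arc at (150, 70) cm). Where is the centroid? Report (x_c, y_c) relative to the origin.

x_c = 68.93 cm, y_c = 32.97 cm

Part | A | x̄ᵢ | ȳᵢ | A·x̄ᵢ | A·ȳᵢ
plate | 10500.00 | 75.00 | 35.00 | 787500.00 | 367500.00
removed quarter-circle | -962.11 | 135.15 | 55.15 | -130025.25 | -53056.23
Σ | 9537.89 |  |  | 657474.75 | 314443.77
x_c = 657474.75 / 9537.89 = 68.93 cm
y_c = 314443.77 / 9537.89 = 32.97 cm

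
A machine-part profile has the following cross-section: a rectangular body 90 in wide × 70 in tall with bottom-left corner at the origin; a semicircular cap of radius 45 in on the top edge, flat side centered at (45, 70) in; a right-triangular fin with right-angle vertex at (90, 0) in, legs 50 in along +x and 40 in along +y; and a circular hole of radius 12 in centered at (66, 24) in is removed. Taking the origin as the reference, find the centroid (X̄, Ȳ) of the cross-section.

rectangular body: A = 90 × 70 = 6300.00, centroid at (45.00, 35.00).
semicircular top: A = ½π·45² = 3180.86, centroid at (45.00, 89.10).
triangular fin: A = ½·50·40 = 1000.00, centroid at (106.67, 13.33).
hole: A = −π·12² = -452.39, centroid at (66.00, 24.00).
ΣA = 10028.47 in²
ΣAX̄ = (6300.00)(45.00) + (3180.86)(45.00) + (1000.00)(106.67) + (-452.39)(66.00) = 503447.79 in³
ΣAȲ = (6300.00)(35.00) + (3180.86)(89.10) + (1000.00)(13.33) + (-452.39)(24.00) = 506386.37 in³
X̄ = 503447.79 / 10028.47 = 50.20 in
Ȳ = 506386.37 / 10028.47 = 50.49 in

X̄ = 50.20 in, Ȳ = 50.49 in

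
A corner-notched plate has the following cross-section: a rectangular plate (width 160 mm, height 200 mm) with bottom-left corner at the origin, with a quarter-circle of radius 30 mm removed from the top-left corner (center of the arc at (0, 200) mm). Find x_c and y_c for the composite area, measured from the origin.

plate: A = 160 × 200 = 32000.00, centroid at (80.00, 100.00).
removed quarter-circle: A = −¼π·30² = -706.86, centroid at (12.73, 187.27).
ΣA = 31293.14 mm²
ΣAx_c = (32000.00)(80.00) + (-706.86)(12.73) = 2551000.00 mm³
ΣAy_c = (32000.00)(100.00) + (-706.86)(187.27) = 3067628.33 mm³
x_c = 2551000.00 / 31293.14 = 81.52 mm
y_c = 3067628.33 / 31293.14 = 98.03 mm

x_c = 81.52 mm, y_c = 98.03 mm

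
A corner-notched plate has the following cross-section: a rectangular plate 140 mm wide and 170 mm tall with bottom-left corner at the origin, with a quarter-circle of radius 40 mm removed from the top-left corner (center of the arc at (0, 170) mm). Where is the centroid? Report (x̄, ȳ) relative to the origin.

x̄ = 72.96 mm, ȳ = 81.21 mm

plate: A = 140 × 170 = 23800.00, centroid at (70.00, 85.00).
removed quarter-circle: A = −¼π·40² = -1256.64, centroid at (16.98, 153.02).
ΣA = 22543.36 mm²
ΣAx̄ = (23800.00)(70.00) + (-1256.64)(16.98) = 1644666.67 mm³
ΣAȳ = (23800.00)(85.00) + (-1256.64)(153.02) = 1830705.03 mm³
x̄ = 1644666.67 / 22543.36 = 72.96 mm
ȳ = 1830705.03 / 22543.36 = 81.21 mm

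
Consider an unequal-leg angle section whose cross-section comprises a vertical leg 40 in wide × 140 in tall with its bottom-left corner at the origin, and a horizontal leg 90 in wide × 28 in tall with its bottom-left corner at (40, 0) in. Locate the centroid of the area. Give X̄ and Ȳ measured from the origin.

vertical leg: A = 40 × 140 = 5600.00, centroid at (20.00, 70.00).
horizontal leg: A = 90 × 28 = 2520.00, centroid at (85.00, 14.00).
ΣA = 8120.00 in², ΣAX̄ = 326200.00 in³, ΣAȲ = 427280.00 in³.
X̄ = 326200.00/8120.00 = 40.17 in; Ȳ = 427280.00/8120.00 = 52.62 in.

X̄ = 40.17 in, Ȳ = 52.62 in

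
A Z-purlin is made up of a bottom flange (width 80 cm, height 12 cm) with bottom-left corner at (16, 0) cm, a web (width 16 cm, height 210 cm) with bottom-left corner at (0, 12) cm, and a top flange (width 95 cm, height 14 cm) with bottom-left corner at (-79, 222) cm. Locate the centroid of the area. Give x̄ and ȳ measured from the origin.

Part | A | x̄ᵢ | ȳᵢ | A·x̄ᵢ | A·ȳᵢ
bottom flange | 960.00 | 56.00 | 6.00 | 53760.00 | 5760.00
web | 3360.00 | 8.00 | 117.00 | 26880.00 | 393120.00
top flange | 1330.00 | -31.50 | 229.00 | -41895.00 | 304570.00
Σ | 5650.00 |  |  | 38745.00 | 703450.00
x̄ = 38745.00 / 5650.00 = 6.86 cm
ȳ = 703450.00 / 5650.00 = 124.50 cm

x̄ = 6.86 cm, ȳ = 124.50 cm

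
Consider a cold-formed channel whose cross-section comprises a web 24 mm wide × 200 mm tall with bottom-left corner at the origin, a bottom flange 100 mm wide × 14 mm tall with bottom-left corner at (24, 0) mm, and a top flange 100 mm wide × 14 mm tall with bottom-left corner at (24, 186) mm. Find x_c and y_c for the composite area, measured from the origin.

x_c = 34.84 mm, y_c = 100.00 mm

Part | A | x̄ᵢ | ȳᵢ | A·x̄ᵢ | A·ȳᵢ
web | 4800.00 | 12.00 | 100.00 | 57600.00 | 480000.00
bottom flange | 1400.00 | 74.00 | 7.00 | 103600.00 | 9800.00
top flange | 1400.00 | 74.00 | 193.00 | 103600.00 | 270200.00
Σ | 7600.00 |  |  | 264800.00 | 760000.00
x_c = 264800.00 / 7600.00 = 34.84 mm
y_c = 760000.00 / 7600.00 = 100.00 mm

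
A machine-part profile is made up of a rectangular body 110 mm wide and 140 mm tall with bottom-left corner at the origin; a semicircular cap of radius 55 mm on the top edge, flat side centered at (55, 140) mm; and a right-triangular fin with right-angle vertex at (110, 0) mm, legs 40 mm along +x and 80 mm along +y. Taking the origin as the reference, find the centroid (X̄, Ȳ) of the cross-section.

rectangular body: A = 110 × 140 = 15400.00, centroid at (55.00, 70.00).
semicircular top: A = ½π·55² = 4751.66, centroid at (55.00, 163.34).
triangular fin: A = ½·40·80 = 1600.00, centroid at (123.33, 26.67).
ΣA = 21751.66 mm²
ΣAX̄ = (15400.00)(55.00) + (4751.66)(55.00) + (1600.00)(123.33) = 1305674.57 mm³
ΣAȲ = (15400.00)(70.00) + (4751.66)(163.34) + (1600.00)(26.67) = 1896815.58 mm³
X̄ = 1305674.57 / 21751.66 = 60.03 mm
Ȳ = 1896815.58 / 21751.66 = 87.20 mm

X̄ = 60.03 mm, Ȳ = 87.20 mm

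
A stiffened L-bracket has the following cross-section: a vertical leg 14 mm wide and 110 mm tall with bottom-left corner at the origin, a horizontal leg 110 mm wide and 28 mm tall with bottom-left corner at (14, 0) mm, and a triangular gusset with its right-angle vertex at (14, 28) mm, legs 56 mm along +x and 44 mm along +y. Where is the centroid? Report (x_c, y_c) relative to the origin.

x_c = 45.04 mm, y_c = 30.82 mm

vertical leg: A = 14 × 110 = 1540.00, centroid at (7.00, 55.00).
horizontal leg: A = 110 × 28 = 3080.00, centroid at (69.00, 14.00).
gusset: A = ½·56·44 = 1232.00, centroid at (32.67, 42.67).
ΣA = 5852.00 mm², ΣAx_c = 263545.33 mm³, ΣAy_c = 180385.33 mm³.
x_c = 263545.33/5852.00 = 45.04 mm; y_c = 180385.33/5852.00 = 30.82 mm.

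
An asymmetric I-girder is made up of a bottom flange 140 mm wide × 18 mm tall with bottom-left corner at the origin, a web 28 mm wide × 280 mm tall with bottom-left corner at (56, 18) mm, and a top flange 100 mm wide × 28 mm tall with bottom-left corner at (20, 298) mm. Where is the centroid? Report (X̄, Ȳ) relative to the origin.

bottom flange: A = 140 × 18 = 2520.00, centroid at (70.00, 9.00).
web: A = 28 × 280 = 7840.00, centroid at (70.00, 158.00).
top flange: A = 100 × 28 = 2800.00, centroid at (70.00, 312.00).
ΣA = 13160.00 mm²
ΣAX̄ = (2520.00)(70.00) + (7840.00)(70.00) + (2800.00)(70.00) = 921200.00 mm³
ΣAȲ = (2520.00)(9.00) + (7840.00)(158.00) + (2800.00)(312.00) = 2135000.00 mm³
X̄ = 921200.00 / 13160.00 = 70.00 mm
Ȳ = 2135000.00 / 13160.00 = 162.23 mm

X̄ = 70.00 mm, Ȳ = 162.23 mm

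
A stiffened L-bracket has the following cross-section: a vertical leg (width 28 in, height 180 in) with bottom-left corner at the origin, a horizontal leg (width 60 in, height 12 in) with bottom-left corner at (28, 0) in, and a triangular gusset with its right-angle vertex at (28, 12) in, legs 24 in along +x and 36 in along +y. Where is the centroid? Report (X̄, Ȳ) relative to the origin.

Part | A | x̄ᵢ | ȳᵢ | A·x̄ᵢ | A·ȳᵢ
vertical leg | 5040.00 | 14.00 | 90.00 | 70560.00 | 453600.00
horizontal leg | 720.00 | 58.00 | 6.00 | 41760.00 | 4320.00
gusset | 432.00 | 36.00 | 24.00 | 15552.00 | 10368.00
Σ | 6192.00 |  |  | 127872.00 | 468288.00
X̄ = 127872.00 / 6192.00 = 20.65 in
Ȳ = 468288.00 / 6192.00 = 75.63 in

X̄ = 20.65 in, Ȳ = 75.63 in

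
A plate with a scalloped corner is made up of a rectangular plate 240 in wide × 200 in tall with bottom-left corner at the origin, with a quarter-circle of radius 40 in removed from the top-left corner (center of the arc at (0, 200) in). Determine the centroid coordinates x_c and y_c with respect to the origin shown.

plate: A = 240 × 200 = 48000.00, centroid at (120.00, 100.00).
removed quarter-circle: A = −¼π·40² = -1256.64, centroid at (16.98, 183.02).
ΣA = 46743.36 in²
ΣAx_c = (48000.00)(120.00) + (-1256.64)(16.98) = 5738666.67 in³
ΣAy_c = (48000.00)(100.00) + (-1256.64)(183.02) = 4570005.92 in³
x_c = 5738666.67 / 46743.36 = 122.77 in
y_c = 4570005.92 / 46743.36 = 97.77 in

x_c = 122.77 in, y_c = 97.77 in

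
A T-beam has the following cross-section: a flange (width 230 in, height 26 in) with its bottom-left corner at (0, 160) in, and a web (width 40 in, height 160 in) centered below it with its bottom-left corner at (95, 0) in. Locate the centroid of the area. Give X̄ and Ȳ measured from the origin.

web: A = 40 × 160 = 6400.00, centroid at (115.00, 80.00).
flange: A = 230 × 26 = 5980.00, centroid at (115.00, 173.00).
ΣA = 12380.00 in², ΣAX̄ = 1423700.00 in³, ΣAȲ = 1546540.00 in³.
X̄ = 1423700.00/12380.00 = 115.00 in; Ȳ = 1546540.00/12380.00 = 124.92 in.

X̄ = 115.00 in, Ȳ = 124.92 in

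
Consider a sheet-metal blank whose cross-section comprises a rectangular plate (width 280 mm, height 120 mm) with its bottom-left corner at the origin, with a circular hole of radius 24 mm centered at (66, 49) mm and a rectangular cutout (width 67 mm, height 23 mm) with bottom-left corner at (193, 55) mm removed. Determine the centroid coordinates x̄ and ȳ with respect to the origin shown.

Part | A | x̄ᵢ | ȳᵢ | A·x̄ᵢ | A·ȳᵢ
plate | 33600.00 | 140.00 | 60.00 | 4704000.00 | 2016000.00
hole 1 | -1809.56 | 66.00 | 49.00 | -119430.79 | -88668.31
hole 2 | -1541.00 | 226.50 | 66.50 | -349036.50 | -102476.50
Σ | 30249.44 |  |  | 4235532.71 | 1824855.19
x̄ = 4235532.71 / 30249.44 = 140.02 mm
ȳ = 1824855.19 / 30249.44 = 60.33 mm

x̄ = 140.02 mm, ȳ = 60.33 mm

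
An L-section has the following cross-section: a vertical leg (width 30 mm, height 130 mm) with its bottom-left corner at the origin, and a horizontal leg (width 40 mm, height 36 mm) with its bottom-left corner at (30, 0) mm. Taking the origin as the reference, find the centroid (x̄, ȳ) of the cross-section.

x̄ = 24.44 mm, ȳ = 52.33 mm

vertical leg: A = 30 × 130 = 3900.00, centroid at (15.00, 65.00).
horizontal leg: A = 40 × 36 = 1440.00, centroid at (50.00, 18.00).
ΣA = 5340.00 mm², ΣAx̄ = 130500.00 mm³, ΣAȳ = 279420.00 mm³.
x̄ = 130500.00/5340.00 = 24.44 mm; ȳ = 279420.00/5340.00 = 52.33 mm.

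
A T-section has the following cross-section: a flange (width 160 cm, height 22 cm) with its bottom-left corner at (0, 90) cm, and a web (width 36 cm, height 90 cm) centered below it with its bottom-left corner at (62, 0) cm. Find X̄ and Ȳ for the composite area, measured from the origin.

X̄ = 80.00 cm, Ȳ = 74.16 cm

Part | A | x̄ᵢ | ȳᵢ | A·x̄ᵢ | A·ȳᵢ
web | 3240.00 | 80.00 | 45.00 | 259200.00 | 145800.00
flange | 3520.00 | 80.00 | 101.00 | 281600.00 | 355520.00
Σ | 6760.00 |  |  | 540800.00 | 501320.00
X̄ = 540800.00 / 6760.00 = 80.00 cm
Ȳ = 501320.00 / 6760.00 = 74.16 cm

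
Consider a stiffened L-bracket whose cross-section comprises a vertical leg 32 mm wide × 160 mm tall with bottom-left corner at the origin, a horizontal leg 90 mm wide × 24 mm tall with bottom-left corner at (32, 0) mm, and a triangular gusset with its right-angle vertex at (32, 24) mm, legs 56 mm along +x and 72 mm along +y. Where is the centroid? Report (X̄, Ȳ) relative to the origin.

X̄ = 37.69 mm, Ȳ = 57.26 mm

vertical leg: A = 32 × 160 = 5120.00, centroid at (16.00, 80.00).
horizontal leg: A = 90 × 24 = 2160.00, centroid at (77.00, 12.00).
gusset: A = ½·56·72 = 2016.00, centroid at (50.67, 48.00).
ΣA = 9296.00 mm²
ΣAX̄ = (5120.00)(16.00) + (2160.00)(77.00) + (2016.00)(50.67) = 350384.00 mm³
ΣAȲ = (5120.00)(80.00) + (2160.00)(12.00) + (2016.00)(48.00) = 532288.00 mm³
X̄ = 350384.00 / 9296.00 = 37.69 mm
Ȳ = 532288.00 / 9296.00 = 57.26 mm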